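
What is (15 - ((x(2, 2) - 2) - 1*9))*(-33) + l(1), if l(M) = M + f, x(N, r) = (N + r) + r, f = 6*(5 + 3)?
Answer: -611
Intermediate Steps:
f = 48 (f = 6*8 = 48)
x(N, r) = N + 2*r
l(M) = 48 + M (l(M) = M + 48 = 48 + M)
(15 - ((x(2, 2) - 2) - 1*9))*(-33) + l(1) = (15 - (((2 + 2*2) - 2) - 1*9))*(-33) + (48 + 1) = (15 - (((2 + 4) - 2) - 9))*(-33) + 49 = (15 - ((6 - 2) - 9))*(-33) + 49 = (15 - (4 - 9))*(-33) + 49 = (15 - 1*(-5))*(-33) + 49 = (15 + 5)*(-33) + 49 = 20*(-33) + 49 = -660 + 49 = -611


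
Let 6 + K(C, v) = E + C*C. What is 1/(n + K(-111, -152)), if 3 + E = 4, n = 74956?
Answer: 1/87272 ≈ 1.1458e-5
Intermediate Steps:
E = 1 (E = -3 + 4 = 1)
K(C, v) = -5 + C**2 (K(C, v) = -6 + (1 + C*C) = -6 + (1 + C**2) = -5 + C**2)
1/(n + K(-111, -152)) = 1/(74956 + (-5 + (-111)**2)) = 1/(74956 + (-5 + 12321)) = 1/(74956 + 12316) = 1/87272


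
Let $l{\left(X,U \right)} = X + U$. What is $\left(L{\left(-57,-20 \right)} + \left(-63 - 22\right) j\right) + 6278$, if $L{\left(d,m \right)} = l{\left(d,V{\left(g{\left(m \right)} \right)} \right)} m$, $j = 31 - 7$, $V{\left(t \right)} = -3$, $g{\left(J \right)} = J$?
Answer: $5438$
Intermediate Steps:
$j = 24$ ($j = 31 - 7 = 24$)
$l{\left(X,U \right)} = U + X$
$L{\left(d,m \right)} = m \left(-3 + d\right)$ ($L{\left(d,m \right)} = \left(-3 + d\right) m = m \left(-3 + d\right)$)
$\left(L{\left(-57,-20 \right)} + \left(-63 - 22\right) j\right) + 6278 = \left(- 20 \left(-3 - 57\right) + \left(-63 - 22\right) 24\right) + 6278 = \left(\left(-20\right) \left(-60\right) - 2040\right) + 6278 = \left(1200 - 2040\right) + 6278 = -840 + 6278 = 5438$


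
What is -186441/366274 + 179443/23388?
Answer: 30682411637/4283208156 ≈ 7.1634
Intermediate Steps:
-186441/366274 + 179443/23388 = 30682411637/4283208156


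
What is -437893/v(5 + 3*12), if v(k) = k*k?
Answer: -437893/1681 ≈ -260.50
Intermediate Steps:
v(k) = k**2
-437893/v(5 + 3*12) = -437893/(5 + 3*12)**2 = -437893/(5 + 36)**2 = -437893/(41**2) = -437893/1681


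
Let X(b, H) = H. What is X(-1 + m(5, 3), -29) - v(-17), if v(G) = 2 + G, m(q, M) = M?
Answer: -14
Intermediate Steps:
X(-1 + m(5, 3), -29) - v(-17) = -29 - (2 - 17) = -29 - 1*(-15) = -29 + 15 = -14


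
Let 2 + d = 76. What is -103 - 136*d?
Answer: -10167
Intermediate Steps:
d = 74 (d = -2 + 76 = 74)
-103 - 136*d = -103 - 136*74 = -103 - 10064 = -10167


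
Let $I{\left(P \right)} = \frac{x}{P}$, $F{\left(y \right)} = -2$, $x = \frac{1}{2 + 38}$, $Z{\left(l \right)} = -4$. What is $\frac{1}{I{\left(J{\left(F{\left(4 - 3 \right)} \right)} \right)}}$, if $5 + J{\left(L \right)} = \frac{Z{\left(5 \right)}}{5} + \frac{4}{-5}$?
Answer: $-264$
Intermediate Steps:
$x = \frac{1}{40} \approx 0.025$
$J{\left(L \right)} = - \frac{33}{5}$ ($J{\left(L \right)} = -5 + \left(- \frac{4}{5} + \frac{4}{-5}\right) = -5 + \left(\left(-4\right) \frac{1}{5} + 4 \left(- \frac{1}{5}\right)\right) = -5 - \frac{8}{5} = - \frac{33}{5}$)
$I{\left(P \right)} = \frac{1}{40 P}$
$\frac{1}{I{\left(J{\left(F{\left(4 - 3 \right)} \right)} \right)}} = \frac{1}{\frac{1}{40} \frac{1}{- \frac{33}{5}}} = \frac{1}{\frac{1}{40} \left(- \frac{5}{33}\right)} = \frac{1}{- \frac{1}{264}} = -264$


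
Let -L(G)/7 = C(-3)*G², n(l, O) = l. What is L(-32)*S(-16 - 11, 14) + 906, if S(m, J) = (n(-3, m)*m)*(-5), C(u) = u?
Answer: -8708214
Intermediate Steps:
S(m, J) = 15*m (S(m, J) = -3*m*(-5) = 15*m)
L(G) = 21*G² (L(G) = -(-21)*G² = 21*G²)
L(-32)*S(-16 - 11, 14) + 906 = (21*(-32)²)*(15*(-16 - 11)) + 906 = (21*1024)*(15*(-27)) + 906 = 21504*(-405) + 906 = -8709120 + 906 = -8708214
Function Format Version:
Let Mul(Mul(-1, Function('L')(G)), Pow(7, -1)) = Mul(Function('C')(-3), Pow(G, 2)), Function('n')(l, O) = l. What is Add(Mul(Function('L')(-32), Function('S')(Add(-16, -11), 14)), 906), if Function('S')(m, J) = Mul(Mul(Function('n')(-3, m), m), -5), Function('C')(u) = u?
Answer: -8708214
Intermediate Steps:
Function('S')(m, J) = Mul(15, m) (Function('S')(m, J) = Mul(Mul(-3, m), -5) = Mul(15, m))
Function('L')(G) = Mul(21, Pow(G, 2)) (Function('L')(G) = Mul(-7, Mul(-3, Pow(G, 2))) = Mul(21, Pow(G, 2)))
Add(Mul(Function('L')(-32), Function('S')(Add(-16, -11), 14)), 906) = Add(Mul(Mul(21, Pow(-32, 2)), Mul(15, Add(-16, -11))), 906) = Add(Mul(Mul(21, 1024), Mul(15, -27)), 906) = Add(Mul(21504, -405), 906) = Add(-8709120, 906) = -8708214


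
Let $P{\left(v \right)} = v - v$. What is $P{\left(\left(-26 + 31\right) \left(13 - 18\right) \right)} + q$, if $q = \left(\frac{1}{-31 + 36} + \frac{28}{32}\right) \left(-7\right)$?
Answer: $- \frac{301}{40} \approx -7.525$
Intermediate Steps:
$q = - \frac{301}{40}$ ($q = \left(\frac{1}{5} + 28 \cdot \frac{1}{32}\right) \left(-7\right) = \left(\frac{1}{5} + \frac{7}{8}\right) \left(-7\right) = \frac{43}{40} \left(-7\right) = - \frac{301}{40} \approx -7.525$)
$P{\left(v \right)} = 0$
$P{\left(\left(-26 + 31\right) \left(13 - 18\right) \right)} + q = 0 - \frac{301}{40} = - \frac{301}{40}$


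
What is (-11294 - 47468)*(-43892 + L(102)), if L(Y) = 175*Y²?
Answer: -104408791696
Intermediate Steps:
(-11294 - 47468)*(-43892 + L(102)) = (-11294 - 47468)*(-43892 + 175*102²) = -58762*(-43892 + 175*10404) = -58762*(-43892 + 1820700) = -58762*1776808 = -104408791696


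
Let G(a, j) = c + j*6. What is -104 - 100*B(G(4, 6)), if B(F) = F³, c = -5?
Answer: -2979204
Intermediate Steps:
G(a, j) = -5 + 6*j (G(a, j) = -5 + j*6 = -5 + 6*j)
-104 - 100*B(G(4, 6)) = -104 - 100*(-5 + 6*6)³ = -104 - 100*(-5 + 36)³ = -104 - 100*31³ = -104 - 100*29791 = -104 - 2979100 = -2979204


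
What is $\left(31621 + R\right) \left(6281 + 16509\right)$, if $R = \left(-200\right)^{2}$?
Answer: $1632242590$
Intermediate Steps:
$R = 40000$
$\left(31621 + R\right) \left(6281 + 16509\right) = \left(31621 + 40000\right) \left(6281 + 16509\right) = 71621 \cdot 22790 = 1632242590$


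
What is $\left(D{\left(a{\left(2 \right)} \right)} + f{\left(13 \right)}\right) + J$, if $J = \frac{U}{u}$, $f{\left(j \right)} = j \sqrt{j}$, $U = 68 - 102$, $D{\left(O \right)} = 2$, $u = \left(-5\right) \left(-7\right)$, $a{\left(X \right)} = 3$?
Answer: $\frac{36}{35} + 13 \sqrt{13} \approx 47.901$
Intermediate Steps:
$u = 35$
$U = -34$ ($U = 68 - 102 = -34$)
$f{\left(j \right)} = j^{\frac{3}{2}}$
$J = - \frac{34}{35} \approx -0.97143$
$\left(D{\left(a{\left(2 \right)} \right)} + f{\left(13 \right)}\right) + J = \left(2 + 13^{\frac{3}{2}}\right) - \frac{34}{35} = \left(2 + 13 \sqrt{13}\right) - \frac{34}{35} = \frac{36}{35} + 13 \sqrt{13}$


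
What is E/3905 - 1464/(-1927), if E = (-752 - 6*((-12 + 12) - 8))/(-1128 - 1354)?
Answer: 645034184/848949485 ≈ 0.75980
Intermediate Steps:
E = 352/1241 (E = (-752 - 6*(0 - 8))/(-2482) = (-752 - 6*(-8))*(-1/2482) = (-752 + 48)*(-1/2482) = -704*(-1/2482) = 352/1241 ≈ 0.28364)
E/3905 - 1464/(-1927) = (352/1241)/3905 - 1464/(-1927) = (352/1241)*(1/3905) - 1464*(-1/1927) = 32/440555 + 1464/1927 = 645034184/848949485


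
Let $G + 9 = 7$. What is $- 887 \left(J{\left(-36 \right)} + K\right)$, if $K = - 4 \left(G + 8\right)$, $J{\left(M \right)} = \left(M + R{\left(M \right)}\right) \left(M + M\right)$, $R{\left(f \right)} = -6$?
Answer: $-2661000$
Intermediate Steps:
$G = -2$ ($G = -9 + 7 = -2$)
$J{\left(M \right)} = 2 M \left(-6 + M\right)$ ($J{\left(M \right)} = \left(M - 6\right) \left(M + M\right) = \left(-6 + M\right) 2 M = 2 M \left(-6 + M\right)$)
$K = -24$ ($K = - 4 \left(-2 + 8\right) = \left(-4\right) 6 = -24$)
$- 887 \left(J{\left(-36 \right)} + K\right) = - 887 \left(2 \left(-36\right) \left(-6 - 36\right) - 24\right) = - 887 \left(2 \left(-36\right) \left(-42\right) - 24\right) = - 887 \left(3024 - 24\right) = \left(-887\right) 3000 = -2661000$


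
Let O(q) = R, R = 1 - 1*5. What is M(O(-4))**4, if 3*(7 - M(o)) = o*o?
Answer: 625/81 ≈ 7.7160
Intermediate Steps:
R = -4 (R = 1 - 5 = -4)
O(q) = -4
M(o) = 7 - o**2/3 (M(o) = 7 - o*o/3 = 7 - o**2/3)
M(O(-4))**4 = (7 - 1/3*(-4)**2)**4 = (7 - 1/3*16)**4 = (7 - 16/3)**4 = (5/3)**4 = 625/81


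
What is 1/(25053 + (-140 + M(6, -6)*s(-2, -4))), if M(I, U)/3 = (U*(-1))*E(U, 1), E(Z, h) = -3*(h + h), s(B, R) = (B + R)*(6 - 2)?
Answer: 1/27505 ≈ 3.6357e-5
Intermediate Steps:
s(B, R) = 4*B + 4*R (s(B, R) = (B + R)*4 = 4*B + 4*R)
E(Z, h) = -6*h
M(I, U) = 18*U (M(I, U) = 3*((U*(-1))*(-6*1)) = 3*(-U*(-6)) = 3*(6*U) = 18*U)
1/(25053 + (-140 + M(6, -6)*s(-2, -4))) = 1/(25053 + (-140 + (18*(-6))*(4*(-2) + 4*(-4)))) = 1/(25053 + (-140 - 108*(-8 - 16))) = 1/(25053 + (-140 - 108*(-24))) = 1/(25053 + (-140 + 2592)) = 1/(25053 + 2452) = 1/27505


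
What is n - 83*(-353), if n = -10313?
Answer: 18986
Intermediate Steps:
n - 83*(-353) = -10313 - 83*(-353) = -10313 + 29299 = 18986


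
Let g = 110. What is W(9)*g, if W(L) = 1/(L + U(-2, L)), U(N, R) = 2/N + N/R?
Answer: 99/7 ≈ 14.143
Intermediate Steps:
W(L) = 1/(-1 + L - 2/L) (W(L) = 1/(L + (2/(-2) - 2/L)) = 1/(L + (2*(-½) - 2/L)) = 1/(L + (-1 - 2/L)) = 1/(-1 + L - 2/L))
W(9)*g = (9/(-2 + 9² - 1*9))*110 = (9/(-2 + 81 - 9))*110 = (9/70)*110 = 99/7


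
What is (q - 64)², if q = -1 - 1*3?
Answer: 4624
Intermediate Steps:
q = -4 (q = -1 - 3 = -4)
(q - 64)² = (-4 - 64)² = (-68)² = 4624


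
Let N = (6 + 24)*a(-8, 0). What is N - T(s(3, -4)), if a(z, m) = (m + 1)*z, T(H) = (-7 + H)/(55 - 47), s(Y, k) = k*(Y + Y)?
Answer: -1889/8 ≈ -236.13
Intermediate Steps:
s(Y, k) = 2*Y*k (s(Y, k) = k*(2*Y) = 2*Y*k)
T(H) = -7/8 + H/8 (T(H) = (-7 + H)/8 = (-7 + H)*(⅛) = -7/8 + H/8)
a(z, m) = z*(1 + m) (a(z, m) = (1 + m)*z = z*(1 + m))
N = -240 (N = (6 + 24)*(-8*(1 + 0)) = 30*(-8*1) = 30*(-8) = -240)
N - T(s(3, -4)) = -240 - (-7/8 + (2*3*(-4))/8) = -240 - (-7/8 + (⅛)*(-24)) = -240 - (-7/8 - 3) = -240 - 1*(-31/8) = -240 + 31/8 = -1889/8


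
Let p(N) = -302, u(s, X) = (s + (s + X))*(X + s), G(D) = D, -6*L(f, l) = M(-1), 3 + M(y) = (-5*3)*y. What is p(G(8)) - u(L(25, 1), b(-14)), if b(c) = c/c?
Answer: -305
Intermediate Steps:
M(y) = -3 - 15*y (M(y) = -3 + (-5*3)*y = -3 - 15*y)
L(f, l) = -2 (L(f, l) = -(-3 - 15*(-1))/6 = -(-3 + 15)/6 = -⅙*12 = -2)
b(c) = 1
u(s, X) = (X + s)*(X + 2*s) (u(s, X) = (s + (X + s))*(X + s) = (X + 2*s)*(X + s) = (X + s)*(X + 2*s))
p(G(8)) - u(L(25, 1), b(-14)) = -302 - (1² + 2*(-2)² + 3*1*(-2)) = -302 - (1 + 2*4 - 6) = -302 - (1 + 8 - 6) = -302 - 1*3 = -302 - 3 = -305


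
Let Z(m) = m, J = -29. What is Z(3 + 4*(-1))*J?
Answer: 29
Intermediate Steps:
Z(3 + 4*(-1))*J = (3 + 4*(-1))*(-29) = (3 - 4)*(-29) = -1*(-29) = 29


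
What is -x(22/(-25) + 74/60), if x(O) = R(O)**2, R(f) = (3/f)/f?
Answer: -4556250000/7890481 ≈ -577.44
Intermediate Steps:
R(f) = 3/f**2
x(O) = 9/O**4 (x(O) = (3/O**2)**2 = 9/O**4)
-x(22/(-25) + 74/60) = -9/(22/(-25) + 74/60)**4 = -9/(22*(-1/25) + 74*(1/60))**4 = -9/(-22/25 + 37/30)**4 = -9/(53/150)**4 = -9*506250000/7890481 = -1*4556250000/7890481 = -4556250000/7890481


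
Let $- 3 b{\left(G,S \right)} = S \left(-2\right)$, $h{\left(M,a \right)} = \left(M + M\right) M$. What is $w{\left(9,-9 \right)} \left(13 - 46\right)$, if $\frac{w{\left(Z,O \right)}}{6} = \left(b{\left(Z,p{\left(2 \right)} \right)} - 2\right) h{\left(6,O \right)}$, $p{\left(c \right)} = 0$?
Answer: $28512$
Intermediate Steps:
$h{\left(M,a \right)} = 2 M^{2}$ ($h{\left(M,a \right)} = 2 M M = 2 M^{2}$)
$b{\left(G,S \right)} = \frac{2 S}{3}$ ($b{\left(G,S \right)} = - \frac{S \left(-2\right)}{3} = - \frac{\left(-2\right) S}{3} = \frac{2 S}{3}$)
$w{\left(Z,O \right)} = -864$ ($w{\left(Z,O \right)} = 6 \left(\frac{2}{3} \cdot 0 - 2\right) 2 \cdot 6^{2} = 6 \left(0 - 2\right) 2 \cdot 36 = 6 \left(\left(-2\right) 72\right) = 6 \left(-144\right) = -864$)
$w{\left(9,-9 \right)} \left(13 - 46\right) = - 864 \left(13 - 46\right) = \left(-864\right) \left(-33\right) = 28512$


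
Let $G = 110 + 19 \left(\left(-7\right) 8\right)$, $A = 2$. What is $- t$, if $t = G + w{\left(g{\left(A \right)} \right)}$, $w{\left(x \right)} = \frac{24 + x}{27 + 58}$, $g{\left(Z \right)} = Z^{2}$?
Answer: $\frac{81062}{85} \approx 953.67$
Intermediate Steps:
$w{\left(x \right)} = \frac{24}{85} + \frac{x}{85}$ ($w{\left(x \right)} = \frac{24 + x}{85} = \left(24 + x\right) \frac{1}{85} = \frac{24}{85} + \frac{x}{85}$)
$G = -954$ ($G = 110 + 19 \left(-56\right) = 110 - 1064 = -954$)
$t = - \frac{81062}{85}$ ($t = -954 + \left(\frac{24}{85} + \frac{2^{2}}{85}\right) = -954 + \left(\frac{24}{85} + \frac{1}{85} \cdot 4\right) = -954 + \left(\frac{24}{85} + \frac{4}{85}\right) = -954 + \frac{28}{85} = - \frac{81062}{85} \approx -953.67$)
$- t = \left(-1\right) \left(- \frac{81062}{85}\right) = \frac{81062}{85}$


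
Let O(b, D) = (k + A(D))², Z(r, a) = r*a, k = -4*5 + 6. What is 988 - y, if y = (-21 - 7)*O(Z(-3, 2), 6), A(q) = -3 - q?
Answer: 15800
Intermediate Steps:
k = -14 (k = -20 + 6 = -14)
Z(r, a) = a*r
O(b, D) = (-17 - D)² (O(b, D) = (-14 + (-3 - D))² = (-17 - D)²)
y = -14812 (y = (-21 - 7)*(17 + 6)² = -28*23² = -28*529 = -14812)
988 - y = 988 - 1*(-14812) = 988 + 14812 = 15800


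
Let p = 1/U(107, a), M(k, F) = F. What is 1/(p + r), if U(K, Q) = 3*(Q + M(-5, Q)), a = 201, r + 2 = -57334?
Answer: -1206/69147215 ≈ -1.7441e-5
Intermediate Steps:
r = -57336 (r = -2 - 57334 = -57336)
U(K, Q) = 6*Q (U(K, Q) = 3*(Q + Q) = 3*(2*Q) = 6*Q)
p = 1/1206 (p = 1/(6*201) = 1/1206 ≈ 0.00082919)
1/(p + r) = 1/(1/1206 - 57336) = 1/(-69147215/1206) = -1206/69147215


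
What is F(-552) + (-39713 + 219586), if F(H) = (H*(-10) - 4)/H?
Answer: 24821095/138 ≈ 1.7986e+5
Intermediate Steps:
F(H) = (-4 - 10*H)/H (F(H) = (-10*H - 4)/H = (-4 - 10*H)/H)
F(-552) + (-39713 + 219586) = (-10 - 4/(-552)) + (-39713 + 219586) = (-10 - 4*(-1/552)) + 179873 = (-10 + 1/138) + 179873 = -1379/138 + 179873 = 24821095/138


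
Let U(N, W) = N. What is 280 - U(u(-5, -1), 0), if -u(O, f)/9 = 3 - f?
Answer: 316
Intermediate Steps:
u(O, f) = -27 + 9*f (u(O, f) = -9*(3 - f) = -27 + 9*f)
280 - U(u(-5, -1), 0) = 280 - (-27 + 9*(-1)) = 280 - (-27 - 9) = 280 - 1*(-36) = 280 + 36 = 316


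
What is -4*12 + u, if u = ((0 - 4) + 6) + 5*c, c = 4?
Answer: -26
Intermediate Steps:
u = 22 (u = ((0 - 4) + 6) + 5*4 = (-4 + 6) + 20 = 2 + 20 = 22)
-4*12 + u = -4*12 + 22 = -48 + 22 = -26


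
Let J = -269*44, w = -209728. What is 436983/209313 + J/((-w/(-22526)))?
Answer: 2329091906083/1829116536 ≈ 1273.3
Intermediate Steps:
J = -11836
436983/209313 + J/((-w/(-22526))) = 436983/209313 - 11836/(-1*(-209728)/(-22526)) = 436983*(1/209313) - 11836/(209728*(-1/22526)) = 145661/69771 - 11836/(-104864/11263) = 145661/69771 - 11836*(-11263/104864) = 145661/69771 + 33327217/26216 = 2329091906083/1829116536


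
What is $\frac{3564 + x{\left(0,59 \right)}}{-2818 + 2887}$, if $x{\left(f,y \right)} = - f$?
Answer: $\frac{1188}{23} \approx 51.652$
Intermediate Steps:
$\frac{3564 + x{\left(0,59 \right)}}{-2818 + 2887} = \frac{3564 - 0}{-2818 + 2887} = \frac{3564 + 0}{69} = 3564 \cdot \frac{1}{69} = \frac{1188}{23}$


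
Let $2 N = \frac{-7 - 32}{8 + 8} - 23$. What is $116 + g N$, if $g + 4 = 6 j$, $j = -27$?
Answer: $\frac{35637}{16} \approx 2227.3$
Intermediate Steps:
$g = -166$ ($g = -4 + 6 \left(-27\right) = -4 - 162 = -166$)
$N = - \frac{407}{32}$ ($N = \frac{\frac{-7 - 32}{8 + 8} - 23}{2} = \frac{- \frac{39}{16} - 23}{2} = \frac{1}{2} \left(- \frac{407}{16}\right) = - \frac{407}{32} \approx -12.719$)
$116 + g N = 116 - - \frac{33781}{16} = 116 + \frac{33781}{16} = \frac{35637}{16}$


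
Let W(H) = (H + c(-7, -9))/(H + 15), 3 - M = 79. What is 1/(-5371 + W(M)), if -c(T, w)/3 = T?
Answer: -61/327576 ≈ -0.00018622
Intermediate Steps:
M = -76 (M = 3 - 1*79 = 3 - 79 = -76)
c(T, w) = -3*T
W(H) = (21 + H)/(15 + H) (W(H) = (H - 3*(-7))/(H + 15) = (H + 21)/(15 + H) = (21 + H)/(15 + H))
1/(-5371 + W(M)) = 1/(-5371 + (21 - 76)/(15 - 76)) = 1/(-5371 - 55/(-61)) = 1/(-5371 - 1/61*(-55)) = 1/(-5371 + 55/61) = 1/(-327576/61) = -61/327576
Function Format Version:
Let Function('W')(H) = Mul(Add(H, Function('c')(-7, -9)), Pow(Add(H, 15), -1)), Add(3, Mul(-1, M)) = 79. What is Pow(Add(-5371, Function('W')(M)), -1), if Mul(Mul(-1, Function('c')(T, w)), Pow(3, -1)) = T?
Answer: Rational(-61, 327576) ≈ -0.00018622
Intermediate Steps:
M = -76 (M = Add(3, Mul(-1, 79)) = Add(3, -79) = -76)
Function('c')(T, w) = Mul(-3, T)
Function('W')(H) = Mul(Pow(Add(15, H), -1), Add(21, H)) (Function('W')(H) = Mul(Add(H, Mul(-3, -7)), Pow(Add(H, 15), -1)) = Mul(Add(H, 21), Pow(Add(15, H), -1)) = Mul(Add(21, H), Pow(Add(15, H), -1)) = Mul(Pow(Add(15, H), -1), Add(21, H)))
Pow(Add(-5371, Function('W')(M)), -1) = Pow(Add(-5371, Mul(Pow(Add(15, -76), -1), Add(21, -76))), -1) = Pow(Add(-5371, Mul(Pow(-61, -1), -55)), -1) = Pow(Add(-5371, Mul(Rational(-1, 61), -55)), -1) = Pow(Add(-5371, Rational(55, 61)), -1) = Pow(Rational(-327576, 61), -1) = Rational(-61, 327576)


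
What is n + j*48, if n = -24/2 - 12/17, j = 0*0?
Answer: -216/17 ≈ -12.706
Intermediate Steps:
j = 0
n = -216/17 (n = -24*1/2 - 12*1/17 = -12 - 12/17 = -216/17 ≈ -12.706)
n + j*48 = -216/17 + 0*48 = -216/17 + 0 = -216/17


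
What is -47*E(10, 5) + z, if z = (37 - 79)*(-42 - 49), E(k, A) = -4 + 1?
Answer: 3963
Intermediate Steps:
E(k, A) = -3
z = 3822 (z = -42*(-91) = 3822)
-47*E(10, 5) + z = -47*(-3) + 3822 = 141 + 3822 = 3963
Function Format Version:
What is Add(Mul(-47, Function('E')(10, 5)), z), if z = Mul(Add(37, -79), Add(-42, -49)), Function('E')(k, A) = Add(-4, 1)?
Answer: 3963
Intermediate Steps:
Function('E')(k, A) = -3
z = 3822 (z = Mul(-42, -91) = 3822)
Add(Mul(-47, Function('E')(10, 5)), z) = Add(Mul(-47, -3), 3822) = Add(141, 3822) = 3963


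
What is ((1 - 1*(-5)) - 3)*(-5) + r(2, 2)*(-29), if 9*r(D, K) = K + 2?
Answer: -251/9 ≈ -27.889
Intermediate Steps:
r(D, K) = 2/9 + K/9 (r(D, K) = (K + 2)/9 = (2 + K)/9 = 2/9 + K/9)
((1 - 1*(-5)) - 3)*(-5) + r(2, 2)*(-29) = ((1 - 1*(-5)) - 3)*(-5) + (2/9 + (⅑)*2)*(-29) = ((1 + 5) - 3)*(-5) + (2/9 + 2/9)*(-29) = (6 - 3)*(-5) + (4/9)*(-29) = 3*(-5) - 116/9 = -15 - 116/9 = -251/9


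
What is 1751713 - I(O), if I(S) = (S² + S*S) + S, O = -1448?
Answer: -2440247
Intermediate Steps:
I(S) = S + 2*S² (I(S) = (S² + S²) + S = 2*S² + S = S + 2*S²)
1751713 - I(O) = 1751713 - (-1448)*(1 + 2*(-1448)) = 1751713 - (-1448)*(1 - 2896) = 1751713 - (-1448)*(-2895) = 1751713 - 1*4191960 = 1751713 - 4191960 = -2440247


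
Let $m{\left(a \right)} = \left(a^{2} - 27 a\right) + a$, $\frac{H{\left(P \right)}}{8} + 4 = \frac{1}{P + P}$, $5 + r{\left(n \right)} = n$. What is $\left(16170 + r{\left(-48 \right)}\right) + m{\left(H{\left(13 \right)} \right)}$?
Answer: $\frac{3032773}{169} \approx 17945.0$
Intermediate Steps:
$r{\left(n \right)} = -5 + n$
$H{\left(P \right)} = -32 + \frac{4}{P}$ ($H{\left(P \right)} = -32 + \frac{8}{P + P} = -32 + \frac{8}{2 P} = -32 + 8 \frac{1}{2 P} = -32 + \frac{4}{P}$)
$m{\left(a \right)} = a^{2} - 26 a$
$\left(16170 + r{\left(-48 \right)}\right) + m{\left(H{\left(13 \right)} \right)} = \left(16170 - 53\right) + \left(-32 + \frac{4}{13}\right) \left(-26 - \left(32 - \frac{4}{13}\right)\right) = \left(16170 - 53\right) + \left(-32 + 4 \cdot \frac{1}{13}\right) \left(-26 + \left(-32 + 4 \cdot \frac{1}{13}\right)\right) = 16117 + \left(-32 + \frac{4}{13}\right) \left(-26 + \left(-32 + \frac{4}{13}\right)\right) = 16117 - \frac{412 \left(-26 - \frac{412}{13}\right)}{13} = 16117 - - \frac{309000}{169} = 16117 + \frac{309000}{169} = \frac{3032773}{169}$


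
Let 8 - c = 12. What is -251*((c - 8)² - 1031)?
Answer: 222637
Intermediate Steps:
c = -4 (c = 8 - 1*12 = 8 - 12 = -4)
-251*((c - 8)² - 1031) = -251*((-4 - 8)² - 1031) = -251*((-12)² - 1031) = -251*(144 - 1031) = -251*(-887) = 222637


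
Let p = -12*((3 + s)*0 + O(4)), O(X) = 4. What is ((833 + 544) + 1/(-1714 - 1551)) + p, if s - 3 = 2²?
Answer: 4339184/3265 ≈ 1329.0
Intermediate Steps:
s = 7 (s = 3 + 2² = 3 + 4 = 7)
p = -48 (p = -12*((3 + 7)*0 + 4) = -12*(10*0 + 4) = -12*(0 + 4) = -12*4 = -48)
((833 + 544) + 1/(-1714 - 1551)) + p = ((833 + 544) + 1/(-1714 - 1551)) - 48 = (1377 + 1/(-3265)) - 48 = (1377 - 1/3265) - 48 = 4495904/3265 - 48 = 4339184/3265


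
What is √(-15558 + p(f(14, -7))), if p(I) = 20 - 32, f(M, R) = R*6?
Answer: 3*I*√1730 ≈ 124.78*I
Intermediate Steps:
f(M, R) = 6*R
p(I) = -12
√(-15558 + p(f(14, -7))) = √(-15558 - 12) = √(-15570) = 3*I*√1730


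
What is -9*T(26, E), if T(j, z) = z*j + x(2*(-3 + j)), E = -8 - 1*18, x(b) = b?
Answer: 5670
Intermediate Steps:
E = -26 (E = -8 - 18 = -26)
T(j, z) = -6 + 2*j + j*z (T(j, z) = z*j + 2*(-3 + j) = j*z + (-6 + 2*j) = -6 + 2*j + j*z)
-9*T(26, E) = -9*(-6 + 2*26 + 26*(-26)) = -9*(-6 + 52 - 676) = -9*(-630) = 5670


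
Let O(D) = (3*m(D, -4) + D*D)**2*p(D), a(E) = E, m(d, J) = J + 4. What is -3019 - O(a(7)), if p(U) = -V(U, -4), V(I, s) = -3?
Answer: -10222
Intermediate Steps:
m(d, J) = 4 + J
p(U) = 3 (p(U) = -1*(-3) = 3)
O(D) = 3*D**4 (O(D) = (3*(4 - 4) + D*D)**2*3 = (3*0 + D**2)**2*3 = (0 + D**2)**2*3 = (D**2)**2*3 = D**4*3 = 3*D**4)
-3019 - O(a(7)) = -3019 - 3*7**4 = -3019 - 3*2401 = -3019 - 1*7203 = -3019 - 7203 = -10222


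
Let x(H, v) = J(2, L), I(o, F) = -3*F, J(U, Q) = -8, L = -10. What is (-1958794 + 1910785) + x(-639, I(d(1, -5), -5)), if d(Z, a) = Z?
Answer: -48017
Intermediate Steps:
x(H, v) = -8
(-1958794 + 1910785) + x(-639, I(d(1, -5), -5)) = (-1958794 + 1910785) - 8 = -48009 - 8 = -48017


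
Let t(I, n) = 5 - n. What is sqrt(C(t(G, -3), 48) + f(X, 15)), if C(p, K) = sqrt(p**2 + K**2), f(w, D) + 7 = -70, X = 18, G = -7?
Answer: sqrt(-77 + 8*sqrt(37)) ≈ 5.3233*I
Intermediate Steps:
f(w, D) = -77 (f(w, D) = -7 - 70 = -77)
C(p, K) = sqrt(K**2 + p**2)
sqrt(C(t(G, -3), 48) + f(X, 15)) = sqrt(sqrt(48**2 + (5 - 1*(-3))**2) - 77) = sqrt(sqrt(2304 + (5 + 3)**2) - 77) = sqrt(sqrt(2304 + 8**2) - 77) = sqrt(sqrt(2304 + 64) - 77) = sqrt(sqrt(2368) - 77) = sqrt(8*sqrt(37) - 77) = sqrt(-77 + 8*sqrt(37))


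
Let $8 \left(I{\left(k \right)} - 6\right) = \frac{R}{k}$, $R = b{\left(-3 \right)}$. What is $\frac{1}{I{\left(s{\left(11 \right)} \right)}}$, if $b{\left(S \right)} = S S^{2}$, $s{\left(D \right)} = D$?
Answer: $\frac{88}{501} \approx 0.17565$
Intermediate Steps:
$b{\left(S \right)} = S^{3}$
$R = -27$ ($R = \left(-3\right)^{3} = -27$)
$I{\left(k \right)} = 6 - \frac{27}{8 k}$ ($I{\left(k \right)} = 6 + \frac{\left(-27\right) \frac{1}{k}}{8} = 6 - \frac{27}{8 k}$)
$\frac{1}{I{\left(s{\left(11 \right)} \right)}} = \frac{1}{6 - \frac{27}{8 \cdot 11}} = \frac{1}{6 - \frac{27}{88}} = \frac{1}{\frac{501}{88}} = \frac{88}{501}$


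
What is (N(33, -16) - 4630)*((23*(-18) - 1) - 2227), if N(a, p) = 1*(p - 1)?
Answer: 12277374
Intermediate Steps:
N(a, p) = -1 + p (N(a, p) = 1*(-1 + p) = -1 + p)
(N(33, -16) - 4630)*((23*(-18) - 1) - 2227) = ((-1 - 16) - 4630)*((23*(-18) - 1) - 2227) = (-17 - 4630)*((-414 - 1) - 2227) = -4647*(-415 - 2227) = -4647*(-2642) = 12277374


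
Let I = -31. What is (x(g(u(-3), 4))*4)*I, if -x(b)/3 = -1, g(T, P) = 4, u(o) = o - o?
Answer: -372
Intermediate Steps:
u(o) = 0
x(b) = 3 (x(b) = -3*(-1) = 3)
(x(g(u(-3), 4))*4)*I = (3*4)*(-31) = 12*(-31) = -372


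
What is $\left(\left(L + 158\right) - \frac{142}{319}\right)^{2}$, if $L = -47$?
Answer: $\frac{1243761289}{101761} \approx 12222.0$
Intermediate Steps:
$\left(\left(L + 158\right) - \frac{142}{319}\right)^{2} = \left(\left(-47 + 158\right) - \frac{142}{319}\right)^{2} = \left(111 - \frac{142}{319}\right)^{2} = \left(\frac{35267}{319}\right)^{2} = \frac{1243761289}{101761}$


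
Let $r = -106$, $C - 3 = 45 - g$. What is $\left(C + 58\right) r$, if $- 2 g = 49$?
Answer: $-13833$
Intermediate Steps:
$g = - \frac{49}{2}$ ($g = \left(- \frac{1}{2}\right) 49 = - \frac{49}{2} \approx -24.5$)
$C = \frac{145}{2}$ ($C = 3 + \left(45 - - \frac{49}{2}\right) = 3 + \left(45 + \frac{49}{2}\right) = 3 + \frac{139}{2} = \frac{145}{2} \approx 72.5$)
$\left(C + 58\right) r = \left(\frac{145}{2} + 58\right) \left(-106\right) = \frac{261}{2} \left(-106\right) = -13833$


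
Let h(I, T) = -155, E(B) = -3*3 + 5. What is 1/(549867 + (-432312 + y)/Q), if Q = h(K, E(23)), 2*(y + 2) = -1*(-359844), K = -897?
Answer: 155/85481777 ≈ 1.8133e-6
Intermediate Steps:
y = 179920 (y = -2 + (-1*(-359844))/2 = -2 + (½)*359844 = -2 + 179922 = 179920)
E(B) = -4 (E(B) = -9 + 5 = -4)
Q = -155
1/(549867 + (-432312 + y)/Q) = 1/(549867 + (-432312 + 179920)/(-155)) = 1/(549867 - 252392*(-1/155)) = 1/(549867 + 252392/155) = 1/(85481777/155) = 155/85481777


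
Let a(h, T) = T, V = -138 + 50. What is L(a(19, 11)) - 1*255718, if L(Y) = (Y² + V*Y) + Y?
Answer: -256554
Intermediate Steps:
V = -88
L(Y) = Y² - 87*Y (L(Y) = (Y² - 88*Y) + Y = Y² - 87*Y)
L(a(19, 11)) - 1*255718 = 11*(-87 + 11) - 1*255718 = 11*(-76) - 255718 = -836 - 255718 = -256554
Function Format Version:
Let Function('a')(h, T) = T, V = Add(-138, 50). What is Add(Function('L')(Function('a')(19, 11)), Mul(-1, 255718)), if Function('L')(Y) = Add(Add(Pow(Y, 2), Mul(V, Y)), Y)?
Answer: -256554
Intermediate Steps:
V = -88
Function('L')(Y) = Add(Pow(Y, 2), Mul(-87, Y)) (Function('L')(Y) = Add(Add(Pow(Y, 2), Mul(-88, Y)), Y) = Add(Pow(Y, 2), Mul(-87, Y)))
Add(Function('L')(Function('a')(19, 11)), Mul(-1, 255718)) = Add(Mul(11, Add(-87, 11)), Mul(-1, 255718)) = Add(Mul(11, -76), -255718) = Add(-836, -255718) = -256554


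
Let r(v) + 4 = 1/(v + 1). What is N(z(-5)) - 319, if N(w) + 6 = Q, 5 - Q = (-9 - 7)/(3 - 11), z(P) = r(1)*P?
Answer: -322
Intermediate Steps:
r(v) = -4 + 1/(1 + v) (r(v) = -4 + 1/(v + 1) = -4 + 1/(1 + v))
z(P) = -7*P/2 (z(P) = ((-3 - 4*1)/(1 + 1))*P = ((-3 - 4)/2)*P = ((1/2)*(-7))*P = -7*P/2)
Q = 3 (Q = 5 - (-9 - 7)/(3 - 11) = 5 - (-16)/(-8) = 5 - (-16)*(-1)/8 = 5 - 1*2 = 5 - 2 = 3)
N(w) = -3 (N(w) = -6 + 3 = -3)
N(z(-5)) - 319 = -3 - 319 = -322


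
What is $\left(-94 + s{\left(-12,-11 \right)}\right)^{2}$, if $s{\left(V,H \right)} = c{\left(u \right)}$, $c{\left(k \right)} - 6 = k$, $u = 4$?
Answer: $7056$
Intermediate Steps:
$c{\left(k \right)} = 6 + k$
$s{\left(V,H \right)} = 10$ ($s{\left(V,H \right)} = 6 + 4 = 10$)
$\left(-94 + s{\left(-12,-11 \right)}\right)^{2} = \left(-94 + 10\right)^{2} = \left(-84\right)^{2} = 7056$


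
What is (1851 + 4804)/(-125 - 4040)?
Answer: -1331/833 ≈ -1.5978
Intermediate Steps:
(1851 + 4804)/(-125 - 4040) = 6655/(-4165) = 6655*(-1/4165) = -1331/833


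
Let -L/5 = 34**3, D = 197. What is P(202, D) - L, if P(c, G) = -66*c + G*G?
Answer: 221997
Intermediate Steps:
L = -196520 (L = -5*34**3 = -5*39304 = -196520)
P(c, G) = G**2 - 66*c (P(c, G) = -66*c + G**2 = G**2 - 66*c)
P(202, D) - L = (197**2 - 66*202) - 1*(-196520) = (38809 - 13332) + 196520 = 25477 + 196520 = 221997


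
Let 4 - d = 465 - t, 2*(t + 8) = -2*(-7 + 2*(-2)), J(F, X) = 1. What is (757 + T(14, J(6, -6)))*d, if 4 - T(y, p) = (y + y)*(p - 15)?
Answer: -528074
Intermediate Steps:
t = 3 (t = -8 + (-2*(-7 + 2*(-2)))/2 = -8 + (-2*(-7 - 4))/2 = -8 + (-2*(-11))/2 = -8 + (1/2)*22 = -8 + 11 = 3)
T(y, p) = 4 - 2*y*(-15 + p) (T(y, p) = 4 - (y + y)*(p - 15) = 4 - 2*y*(-15 + p))
d = -458 (d = 4 - (465 - 1*3) = 4 - (465 - 3) = 4 - 1*462 = 4 - 462 = -458)
(757 + T(14, J(6, -6)))*d = (757 + (4 + 30*14 - 2*1*14))*(-458) = (757 + (4 + 420 - 28))*(-458) = (757 + 396)*(-458) = 1153*(-458) = -528074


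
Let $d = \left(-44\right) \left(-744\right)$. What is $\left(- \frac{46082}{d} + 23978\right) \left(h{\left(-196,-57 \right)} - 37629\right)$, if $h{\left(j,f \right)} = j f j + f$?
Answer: $- \frac{145689968758079}{2728} \approx -5.3405 \cdot 10^{10}$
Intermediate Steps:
$d = 32736$
$h{\left(j,f \right)} = f + f j^{2}$ ($h{\left(j,f \right)} = f j j + f = f j^{2} + f = f + f j^{2}$)
$\left(- \frac{46082}{d} + 23978\right) \left(h{\left(-196,-57 \right)} - 37629\right) = \left(- \frac{46082}{32736} + 23978\right) \left(- 57 \left(1 + \left(-196\right)^{2}\right) - 37629\right) = \left(\left(-46082\right) \frac{1}{32736} + 23978\right) \left(- 57 \left(1 + 38416\right) - 37629\right) = \left(- \frac{23041}{16368} + 23978\right) \left(\left(-57\right) 38417 - 37629\right) = \frac{392448863 \left(-2189769 - 37629\right)}{16368} = \frac{392448863}{16368} \left(-2227398\right) = - \frac{145689968758079}{2728}$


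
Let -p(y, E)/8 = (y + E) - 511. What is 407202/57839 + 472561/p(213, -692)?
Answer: 30557495519/458084880 ≈ 66.707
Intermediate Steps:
p(y, E) = 4088 - 8*E - 8*y (p(y, E) = -8*((y + E) - 511) = -8*((E + y) - 511) = -8*(-511 + E + y) = 4088 - 8*E - 8*y)
407202/57839 + 472561/p(213, -692) = 407202/57839 + 472561/(4088 - 8*(-692) - 8*213) = 407202*(1/57839) + 472561/(4088 + 5536 - 1704) = 407202/57839 + 472561/7920 = 30557495519/458084880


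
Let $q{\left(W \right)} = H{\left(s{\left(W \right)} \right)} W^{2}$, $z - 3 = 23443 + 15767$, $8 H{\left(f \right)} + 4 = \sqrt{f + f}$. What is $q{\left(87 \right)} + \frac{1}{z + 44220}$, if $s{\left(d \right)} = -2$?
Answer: $- \frac{631504375}{166866} + \frac{7569 i}{4} \approx -3784.5 + 1892.3 i$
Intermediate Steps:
$H{\left(f \right)} = - \frac{1}{2} + \frac{\sqrt{2} \sqrt{f}}{8}$ ($H{\left(f \right)} = - \frac{1}{2} + \frac{\sqrt{f + f}}{8} = - \frac{1}{2} + \frac{\sqrt{2 f}}{8} = - \frac{1}{2} + \frac{\sqrt{2} \sqrt{f}}{8}$)
$z = 39213$ ($z = 3 + \left(23443 + 15767\right) = 3 + 39210 = 39213$)
$q{\left(W \right)} = W^{2} \left(- \frac{1}{2} + \frac{i}{4}\right)$ ($q{\left(W \right)} = \left(- \frac{1}{2} + \frac{\sqrt{2} \sqrt{-2}}{8}\right) W^{2} = \left(- \frac{1}{2} + \frac{\sqrt{2} i \sqrt{2}}{8}\right) W^{2} = \left(- \frac{1}{2} + \frac{i}{4}\right) W^{2} = W^{2} \left(- \frac{1}{2} + \frac{i}{4}\right)$)
$q{\left(87 \right)} + \frac{1}{z + 44220} = \frac{87^{2} \left(-2 + i\right)}{4} + \frac{1}{39213 + 44220} = \frac{1}{4} \cdot 7569 \left(-2 + i\right) + \frac{1}{83433} = \left(- \frac{7569}{2} + \frac{7569 i}{4}\right) + \frac{1}{83433} = - \frac{631504375}{166866} + \frac{7569 i}{4}$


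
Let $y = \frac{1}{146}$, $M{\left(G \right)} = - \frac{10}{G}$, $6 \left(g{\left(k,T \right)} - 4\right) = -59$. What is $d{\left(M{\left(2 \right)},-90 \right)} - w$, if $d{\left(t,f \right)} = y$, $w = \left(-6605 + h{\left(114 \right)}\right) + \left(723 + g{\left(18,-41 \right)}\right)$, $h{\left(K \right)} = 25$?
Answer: $\frac{1283962}{219} \approx 5862.8$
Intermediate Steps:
$g{\left(k,T \right)} = - \frac{35}{6}$ ($g{\left(k,T \right)} = 4 + \frac{1}{6} \left(-59\right) = 4 - \frac{59}{6} = - \frac{35}{6}$)
$y = \frac{1}{146} \approx 0.0068493$
$w = - \frac{35177}{6}$ ($w = \left(-6605 + 25\right) + \left(723 - \frac{35}{6}\right) = -6580 + \frac{4303}{6} = - \frac{35177}{6} \approx -5862.8$)
$d{\left(t,f \right)} = \frac{1}{146}$
$d{\left(M{\left(2 \right)},-90 \right)} - w = \frac{1}{146} - - \frac{35177}{6} = \frac{1}{146} + \frac{35177}{6} = \frac{1283962}{219}$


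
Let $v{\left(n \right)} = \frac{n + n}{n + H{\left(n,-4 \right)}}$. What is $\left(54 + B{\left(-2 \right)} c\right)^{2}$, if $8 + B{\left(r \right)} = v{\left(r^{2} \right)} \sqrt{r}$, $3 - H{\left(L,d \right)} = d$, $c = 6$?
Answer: $- \frac{252}{121} + \frac{576 i \sqrt{2}}{11} \approx -2.0826 + 74.053 i$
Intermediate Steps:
$H{\left(L,d \right)} = 3 - d$
$v{\left(n \right)} = \frac{2 n}{7 + n}$ ($v{\left(n \right)} = \frac{n + n}{n + \left(3 - -4\right)} = \frac{2 n}{n + \left(3 + 4\right)} = \frac{2 n}{n + 7} = \frac{2 n}{7 + n}$)
$B{\left(r \right)} = -8 + \frac{2 r^{\frac{5}{2}}}{7 + r^{2}}$ ($B{\left(r \right)} = -8 + \frac{2 r^{2}}{7 + r^{2}} \sqrt{r} = -8 + \frac{2 r^{\frac{5}{2}}}{7 + r^{2}}$)
$\left(54 + B{\left(-2 \right)} c\right)^{2} = \left(54 + \frac{2 \left(-28 + \left(-2\right)^{\frac{5}{2}} - 4 \left(-2\right)^{2}\right)}{7 + \left(-2\right)^{2}} \cdot 6\right)^{2} = \left(54 + \frac{2 \left(-28 + 4 i \sqrt{2} - 16\right)}{7 + 4} \cdot 6\right)^{2} = \left(54 + \frac{2 \left(-28 + 4 i \sqrt{2} - 16\right)}{11} \cdot 6\right)^{2} = \left(54 + 2 \cdot \frac{1}{11} \left(-44 + 4 i \sqrt{2}\right) 6\right)^{2} = \left(54 + \left(-8 + \frac{8 i \sqrt{2}}{11}\right) 6\right)^{2} = \left(54 - \left(48 - \frac{48 i \sqrt{2}}{11}\right)\right)^{2} = \left(6 + \frac{48 i \sqrt{2}}{11}\right)^{2}$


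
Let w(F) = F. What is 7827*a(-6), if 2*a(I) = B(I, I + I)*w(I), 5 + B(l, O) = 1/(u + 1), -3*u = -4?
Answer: 751392/7 ≈ 1.0734e+5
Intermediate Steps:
u = 4/3 (u = -1/3*(-4) = 4/3 ≈ 1.3333)
B(l, O) = -32/7 (B(l, O) = -5 + 1/(4/3 + 1) = -5 + 1/(7/3) = -5 + 3/7 = -32/7)
a(I) = -16*I/7 (a(I) = (-32*I/7)/2 = -16*I/7)
7827*a(-6) = 7827*(-16/7*(-6)) = 7827*(96/7) = 751392/7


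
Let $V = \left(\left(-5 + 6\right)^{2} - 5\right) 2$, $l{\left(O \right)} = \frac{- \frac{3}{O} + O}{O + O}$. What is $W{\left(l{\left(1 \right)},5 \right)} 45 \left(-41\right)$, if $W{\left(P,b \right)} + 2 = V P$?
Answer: $-11070$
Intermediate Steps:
$l{\left(O \right)} = \frac{O - \frac{3}{O}}{2 O}$
$V = -8$ ($V = \left(1^{2} - 5\right) 2 = \left(1 - 5\right) 2 = \left(-4\right) 2 = -8$)
$W{\left(P,b \right)} = -2 - 8 P$
$W{\left(l{\left(1 \right)},5 \right)} 45 \left(-41\right) = \left(-2 - 8 \frac{-3 + 1^{2}}{2 \cdot 1}\right) 45 \left(-41\right) = \left(-2 - 8 \cdot \frac{1}{2} \cdot 1 \left(-3 + 1\right)\right) 45 \left(-41\right) = \left(-2 - 8 \cdot \frac{1}{2} \cdot 1 \left(-2\right)\right) 45 \left(-41\right) = \left(-2 - -8\right) 45 \left(-41\right) = \left(-2 + 8\right) 45 \left(-41\right) = 6 \cdot 45 \left(-41\right) = 270 \left(-41\right) = -11070$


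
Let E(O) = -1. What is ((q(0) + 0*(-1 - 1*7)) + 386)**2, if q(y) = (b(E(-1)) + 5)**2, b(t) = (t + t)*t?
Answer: 189225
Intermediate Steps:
b(t) = 2*t**2 (b(t) = (2*t)*t = 2*t**2)
q(y) = 49 (q(y) = (2*(-1)**2 + 5)**2 = (2*1 + 5)**2 = (2 + 5)**2 = 7**2 = 49)
((q(0) + 0*(-1 - 1*7)) + 386)**2 = ((49 + 0*(-1 - 1*7)) + 386)**2 = ((49 + 0*(-1 - 7)) + 386)**2 = ((49 + 0*(-8)) + 386)**2 = ((49 + 0) + 386)**2 = (49 + 386)**2 = 435**2 = 189225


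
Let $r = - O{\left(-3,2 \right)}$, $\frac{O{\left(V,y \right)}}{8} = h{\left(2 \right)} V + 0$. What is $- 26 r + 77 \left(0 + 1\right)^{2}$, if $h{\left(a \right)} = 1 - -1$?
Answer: $-1171$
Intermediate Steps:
$h{\left(a \right)} = 2$ ($h{\left(a \right)} = 1 + 1 = 2$)
$O{\left(V,y \right)} = 16 V$ ($O{\left(V,y \right)} = 8 \left(2 V + 0\right) = 8 \cdot 2 V = 16 V$)
$r = 48$ ($r = - 16 \left(-3\right) = \left(-1\right) \left(-48\right) = 48$)
$- 26 r + 77 \left(0 + 1\right)^{2} = \left(-26\right) 48 + 77 \left(0 + 1\right)^{2} = -1248 + 77 \cdot 1^{2} = -1248 + 77 \cdot 1 = -1248 + 77 = -1171$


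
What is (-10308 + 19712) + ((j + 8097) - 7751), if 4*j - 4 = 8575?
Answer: 47579/4 ≈ 11895.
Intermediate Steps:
j = 8579/4 (j = 1 + (1/4)*8575 = 1 + 8575/4 = 8579/4 ≈ 2144.8)
(-10308 + 19712) + ((j + 8097) - 7751) = (-10308 + 19712) + ((8579/4 + 8097) - 7751) = 9404 + (40967/4 - 7751) = 9404 + 9963/4 = 47579/4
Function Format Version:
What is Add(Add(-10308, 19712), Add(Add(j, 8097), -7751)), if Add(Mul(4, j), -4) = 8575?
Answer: Rational(47579, 4) ≈ 11895.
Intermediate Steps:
j = Rational(8579, 4) (j = Add(1, Mul(Rational(1, 4), 8575)) = Add(1, Rational(8575, 4)) = Rational(8579, 4) ≈ 2144.8)
Add(Add(-10308, 19712), Add(Add(j, 8097), -7751)) = Add(Add(-10308, 19712), Add(Add(Rational(8579, 4), 8097), -7751)) = Add(9404, Add(Rational(40967, 4), -7751)) = Add(9404, Rational(9963, 4)) = Rational(47579, 4)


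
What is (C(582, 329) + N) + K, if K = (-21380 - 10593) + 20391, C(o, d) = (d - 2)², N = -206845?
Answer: -111498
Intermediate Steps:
C(o, d) = (-2 + d)²
K = -11582 (K = -31973 + 20391 = -11582)
(C(582, 329) + N) + K = ((-2 + 329)² - 206845) - 11582 = (327² - 206845) - 11582 = (106929 - 206845) - 11582 = -99916 - 11582 = -111498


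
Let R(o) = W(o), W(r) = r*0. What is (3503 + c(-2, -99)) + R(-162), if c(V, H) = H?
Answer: 3404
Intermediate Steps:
W(r) = 0
R(o) = 0
(3503 + c(-2, -99)) + R(-162) = (3503 - 99) + 0 = 3404 + 0 = 3404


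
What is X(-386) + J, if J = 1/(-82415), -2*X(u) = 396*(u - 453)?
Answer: 13690944629/82415 ≈ 1.6612e+5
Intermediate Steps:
X(u) = 89694 - 198*u (X(u) = -198*(u - 453) = -198*(-453 + u) = -(-179388 + 396*u)/2 = 89694 - 198*u)
J = -1/82415 ≈ -1.2134e-5
X(-386) + J = (89694 - 198*(-386)) - 1/82415 = (89694 + 76428) - 1/82415 = 166122 - 1/82415 = 13690944629/82415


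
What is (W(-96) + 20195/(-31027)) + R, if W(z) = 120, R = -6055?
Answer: -184165440/31027 ≈ -5935.6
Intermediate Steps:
(W(-96) + 20195/(-31027)) + R = (120 + 20195/(-31027)) - 6055 = (120 + 20195*(-1/31027)) - 6055 = (120 - 20195/31027) - 6055 = 3703045/31027 - 6055 = -184165440/31027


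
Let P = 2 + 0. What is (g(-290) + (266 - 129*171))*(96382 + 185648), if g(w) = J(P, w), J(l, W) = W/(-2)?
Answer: -6105385440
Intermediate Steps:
P = 2
J(l, W) = -W/2 (J(l, W) = W*(-½) = -W/2)
g(w) = -w/2
(g(-290) + (266 - 129*171))*(96382 + 185648) = (-½*(-290) + (266 - 129*171))*(96382 + 185648) = (145 + (266 - 22059))*282030 = (145 - 21793)*282030 = -21648*282030 = -6105385440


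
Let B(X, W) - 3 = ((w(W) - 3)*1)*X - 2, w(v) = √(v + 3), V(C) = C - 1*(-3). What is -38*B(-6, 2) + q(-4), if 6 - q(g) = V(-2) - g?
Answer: -721 + 228*√5 ≈ -211.18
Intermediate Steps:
V(C) = 3 + C (V(C) = C + 3 = 3 + C)
w(v) = √(3 + v)
q(g) = 5 + g (q(g) = 6 - ((3 - 2) - g) = 6 - (1 - g) = 6 + (-1 + g) = 5 + g)
B(X, W) = 1 + X*(-3 + √(3 + W)) (B(X, W) = 3 + (((√(3 + W) - 3)*1)*X - 2) = 3 + (((-3 + √(3 + W))*1)*X - 2) = 3 + ((-3 + √(3 + W))*X - 2) = 3 + (X*(-3 + √(3 + W)) - 2) = 3 + (-2 + X*(-3 + √(3 + W))) = 1 + X*(-3 + √(3 + W)))
-38*B(-6, 2) + q(-4) = -38*(1 - 3*(-6) - 6*√(3 + 2)) + (5 - 4) = -38*(1 + 18 - 6*√5) + 1 = -38*(19 - 6*√5) + 1 = (-722 + 228*√5) + 1 = -721 + 228*√5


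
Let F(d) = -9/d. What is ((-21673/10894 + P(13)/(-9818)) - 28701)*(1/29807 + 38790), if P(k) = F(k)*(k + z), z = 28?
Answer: -887392068048311179376/797019000661 ≈ -1.1134e+9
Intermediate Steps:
P(k) = -9*(28 + k)/k (P(k) = (-9/k)*(k + 28) = (-9/k)*(28 + k) = -9*(28 + k)/k)
((-21673/10894 + P(13)/(-9818)) - 28701)*(1/29807 + 38790) = ((-21673/10894 + (-9 - 252/13)/(-9818)) - 28701)*(1/29807 + 38790) = ((-21673*1/10894 + (-9 - 252*1/13)*(-1/9818)) - 28701)*(1/29807 + 38790) = ((-21673/10894 + (-9 - 252/13)*(-1/9818)) - 28701)*(1156213531/29807) = ((-21673/10894 - 369/13*(-1/9818)) - 28701)*(1156213531/29807) = ((-21673/10894 + 369/127634) - 28701)*(1156213531/29807) = (-53119073/26739323 - 28701)*(1156213531/29807) = -767498428496/26739323*1156213531/29807 = -887392068048311179376/797019000661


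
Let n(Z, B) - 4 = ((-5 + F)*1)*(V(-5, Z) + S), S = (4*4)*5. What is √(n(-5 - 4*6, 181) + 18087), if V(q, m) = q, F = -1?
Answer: √17641 ≈ 132.82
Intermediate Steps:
S = 80 (S = 16*5 = 80)
n(Z, B) = -446 (n(Z, B) = 4 + ((-5 - 1)*1)*(-5 + 80) = 4 - 6*1*75 = 4 - 6*75 = 4 - 450 = -446)
√(n(-5 - 4*6, 181) + 18087) = √(-446 + 18087) = √17641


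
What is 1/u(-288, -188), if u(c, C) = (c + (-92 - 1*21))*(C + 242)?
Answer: -1/21654 ≈ -4.6181e-5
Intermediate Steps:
u(c, C) = (-113 + c)*(242 + C) (u(c, C) = (c + (-92 - 21))*(242 + C) = (c - 113)*(242 + C) = (-113 + c)*(242 + C))
1/u(-288, -188) = 1/(-27346 - 113*(-188) + 242*(-288) - 188*(-288)) = 1/(-27346 + 21244 - 69696 + 54144) = 1/(-21654) = -1/21654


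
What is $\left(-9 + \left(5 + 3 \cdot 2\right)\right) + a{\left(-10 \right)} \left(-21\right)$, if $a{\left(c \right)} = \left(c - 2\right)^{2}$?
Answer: $-3022$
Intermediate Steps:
$a{\left(c \right)} = \left(-2 + c\right)^{2}$
$\left(-9 + \left(5 + 3 \cdot 2\right)\right) + a{\left(-10 \right)} \left(-21\right) = \left(-9 + \left(5 + 3 \cdot 2\right)\right) + \left(-2 - 10\right)^{2} \left(-21\right) = \left(-9 + \left(5 + 6\right)\right) + \left(-12\right)^{2} \left(-21\right) = \left(-9 + 11\right) + 144 \left(-21\right) = 2 - 3024 = -3022$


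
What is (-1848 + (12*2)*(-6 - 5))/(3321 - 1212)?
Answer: -704/703 ≈ -1.0014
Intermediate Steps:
(-1848 + (12*2)*(-6 - 5))/(3321 - 1212) = (-1848 + 24*(-11))/2109 = (-1848 - 264)*(1/2109) = -2112*1/2109 = -704/703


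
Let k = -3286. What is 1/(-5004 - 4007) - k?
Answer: 29610145/9011 ≈ 3286.0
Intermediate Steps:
1/(-5004 - 4007) - k = 1/(-5004 - 4007) - 1*(-3286) = 1/(-9011) + 3286 = -1/9011 + 3286 = 29610145/9011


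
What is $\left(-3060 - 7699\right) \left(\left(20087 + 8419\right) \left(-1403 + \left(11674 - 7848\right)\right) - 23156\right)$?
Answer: $-742875403438$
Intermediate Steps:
$\left(-3060 - 7699\right) \left(\left(20087 + 8419\right) \left(-1403 + \left(11674 - 7848\right)\right) - 23156\right) = - 10759 \left(28506 \left(-1403 + \left(11674 - 7848\right)\right) - 23156\right) = - 10759 \left(28506 \left(-1403 + 3826\right) - 23156\right) = - 10759 \left(28506 \cdot 2423 - 23156\right) = - 10759 \left(69070038 - 23156\right) = \left(-10759\right) 69046882 = -742875403438$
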